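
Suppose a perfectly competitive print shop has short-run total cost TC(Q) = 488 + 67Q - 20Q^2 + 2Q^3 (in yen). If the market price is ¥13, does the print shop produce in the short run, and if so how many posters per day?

From TC, MC = TC'(Q) = 67 - 40Q + 6Q^2 and AVC = VC/Q = 67 - 20Q + 2Q^2.
The AVC parabola has its vertex at Q = 20/4 = 5, where AVC = 67 - 20·5 + 2·5^2 = ¥17.
P = ¥13 lies below min AVC = ¥17; no output level covers variable cost.
Best response: produce nothing and absorb the ¥488 fixed cost.

Shut down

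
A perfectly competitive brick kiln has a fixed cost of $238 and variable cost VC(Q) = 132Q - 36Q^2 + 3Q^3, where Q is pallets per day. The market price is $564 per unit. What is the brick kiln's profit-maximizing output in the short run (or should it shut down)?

Produce at Q = 12

Strip out fixed cost: VC = 132Q - 36Q^2 + 3Q^3. Then AVC = 132 - 36Q + 3Q^2 and MC = 132 - 72Q + 9Q^2.
AVC hits its minimum where MC = AVC, at Q = 6, giving min AVC = 132 - 36·6 + 3·6^2 = $24.
P = $564 exceeds min AVC = $24, so the firm stays open.
P = MC gives -432 - 72Q + 9Q^2 = 0, with roots -4 and 12. Take the larger (rising MC): Q* = 12.
Check: AVC at Q = 12 is $132 ≤ P, so revenue covers variable cost.
Profit = P·Q − TC = 564·12 − 1822 = $4946.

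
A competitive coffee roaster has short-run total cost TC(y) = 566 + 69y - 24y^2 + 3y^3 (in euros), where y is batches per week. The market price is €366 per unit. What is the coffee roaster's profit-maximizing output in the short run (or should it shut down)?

Produce at y = 9

Strip out fixed cost: VC = 69y - 24y^2 + 3y^3. Then AVC = 69 - 24y + 3y^2 and MC = 69 - 48y + 9y^2.
The AVC parabola has its vertex at y = 24/6 = 4, where AVC = 69 - 24·4 + 3·4^2 = €21.
Since P = €366 ≥ min AVC = €21, price covers variable cost and the firm should produce.
Solving P = MC: -297 - 48y + 9y^2 = 0 ⇒ y = -11/3 or 9. On the upward-sloping branch, y* = 9.
Check: AVC at y = 9 is €96 ≤ P, so revenue covers variable cost.
Profit = P·y − TC = 366·9 − 1430 = €1864.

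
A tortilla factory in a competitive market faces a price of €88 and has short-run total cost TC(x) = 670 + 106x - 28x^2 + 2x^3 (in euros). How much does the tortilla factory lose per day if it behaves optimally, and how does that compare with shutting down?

AVC = 106 - 28x + 2x^2 has its minimum €8 at x = 7; price €88 clears that bar, so the firm operates.
MC = 106 - 56x + 6x^2. Setting P = MC and taking the root on the rising branch gives x* = 9.
TR = 88·9 = 792. TC = 670 + 144 = 814. Profit = 792 − 814 = -€22.
By producing, the firm covers all variable cost plus €648 of fixed cost; shutting down would lose the full €670.

Profit = -€22 at x = 9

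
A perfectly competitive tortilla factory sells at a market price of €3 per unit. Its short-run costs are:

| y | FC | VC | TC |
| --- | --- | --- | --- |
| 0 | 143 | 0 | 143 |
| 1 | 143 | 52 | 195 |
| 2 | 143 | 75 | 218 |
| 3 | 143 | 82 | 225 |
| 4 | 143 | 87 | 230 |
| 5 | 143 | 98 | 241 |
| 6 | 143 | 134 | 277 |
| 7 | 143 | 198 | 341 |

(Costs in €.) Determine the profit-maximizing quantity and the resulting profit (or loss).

Profit at each row (π = 3y − TC): y=0: -143; y=1: -192; y=2: -212; y=3: -216; y=4: -218; y=5: -226; y=6: -259; y=7: -320.
Profit is highest at y = 0. Equivalently, the lowest AVC in the table is 98/5 ≈ €19.60 at y = 5, and P = €3 falls below it — price never covers variable cost, so the firm shuts down and loses only its fixed cost.

y = 0 (shut down); profit = -€143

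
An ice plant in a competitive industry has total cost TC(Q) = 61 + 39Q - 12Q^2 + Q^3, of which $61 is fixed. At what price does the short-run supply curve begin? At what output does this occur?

$3 per unit, at Q = 6

Short-run supply begins at min AVC. From VC = 39Q - 12Q^2 + Q^3, AVC = 39 - 12Q + Q^2.
dAVC/dQ = -12 + 2Q = 0 gives Q = 6. min AVC = 39 - 12·6 + 6^2 = 3.
So the shutdown price is $3.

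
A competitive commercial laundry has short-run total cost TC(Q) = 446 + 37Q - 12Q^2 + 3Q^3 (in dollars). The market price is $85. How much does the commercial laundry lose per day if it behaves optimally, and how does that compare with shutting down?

AVC = 37 - 12Q + 3Q^2 has its minimum $25 at Q = 2; price $85 clears that bar, so the firm operates.
With MC = 37 - 24Q + 9Q^2, P = MC on the upward-sloping part at Q* = 4.
TR = 85·4 = 340. TC = 446 + 148 = 594. Profit = 340 − 594 = -$254.
Shutting down would mean losing the fixed cost of $446, so operating at a loss of $254 is better by $192.

Profit = -$254 at Q = 4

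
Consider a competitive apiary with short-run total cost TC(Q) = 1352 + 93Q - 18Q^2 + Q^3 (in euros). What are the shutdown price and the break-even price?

Shutdown price = €12; break-even price = €132

AVC = 93 - 18Q + Q^2; minimized at Q = 9, giving min AVC = €12. That is the shutdown price.
ATC = 1352/Q + 93 - 18Q + Q^2. Setting dATC/dQ = −1352/Q^2 − 18 + 2Q = 0 gives Q = 13 (since 2·13^3 − 18·13^2 = 1352).
min ATC = 1352/13 + 93 − 18·13 + 13^2 = €132. That is the break-even price.
Between these two prices the firm operates at a loss; above €132 it earns a profit.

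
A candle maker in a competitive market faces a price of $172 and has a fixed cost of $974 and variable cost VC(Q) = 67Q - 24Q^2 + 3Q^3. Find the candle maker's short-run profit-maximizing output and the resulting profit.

Profit = -$92 at Q = 7

AVC = 67 - 24Q + 3Q^2; min AVC = $19 at Q = 4. Since P = $172 ≥ min AVC, the firm produces.
With MC = 67 - 48Q + 9Q^2, P = MC on the upward-sloping part at Q* = 7.
TR = 172·7 = 1204. TC = 974 + 322 = 1296. Profit = 1204 − 1296 = -$92.
Shutting down would mean losing the fixed cost of $974, so operating at a loss of $92 is better by $882.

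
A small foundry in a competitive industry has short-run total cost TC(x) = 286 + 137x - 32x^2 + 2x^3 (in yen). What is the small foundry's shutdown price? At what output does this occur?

The firm shuts down when price falls below the minimum of average variable cost. AVC = VC/x = 137 - 32x + 2x^2.
At the minimum of AVC, MC = AVC. MC = 137 - 64x + 6x^2; setting MC = AVC gives 4x^2 - 32x = 0, so x = 8. min AVC = 9.
For P < ¥9 the firm produces nothing.

¥9 per unit, at x = 8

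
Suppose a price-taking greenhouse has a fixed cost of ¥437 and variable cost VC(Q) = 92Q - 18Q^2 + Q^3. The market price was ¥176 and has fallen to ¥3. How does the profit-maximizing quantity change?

MC = 92 - 36Q + 3Q^2; the shutdown threshold is min AVC = ¥11 (at Q = 9).
With P = ¥176 above the shutdown price, P = MC gives Q = 14.
At P = ¥3 < min AVC = ¥11, price no longer covers variable cost at any output, so the firm shuts down: Q = 0.

Output falls from 14 to 0 (the firm shuts down)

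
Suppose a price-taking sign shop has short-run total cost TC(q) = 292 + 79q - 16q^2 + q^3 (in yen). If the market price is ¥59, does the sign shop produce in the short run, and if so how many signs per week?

Produce at q = 10

Variable cost is VC = 79q - 16q^2 + q^3, so AVC = VC/q = 79 - 16q + q^2 and MC = dTC/dq = 79 - 32q + 3q^2.
AVC is minimized where dAVC/dq = -16 + 2q = 0, at q = 8; min AVC = 79 - 16·8 + 8^2 = ¥15.
Since P = ¥59 ≥ min AVC = ¥15, price covers variable cost and the firm should produce.
P = MC gives 20 - 32q + 3q^2 = 0, with roots 2/3 and 10. Take the larger (rising MC): q* = 10.
Check: AVC at q = 10 is ¥19 ≤ P, so revenue covers variable cost.
Profit = P·q − TC = 59·10 − 482 = ¥108.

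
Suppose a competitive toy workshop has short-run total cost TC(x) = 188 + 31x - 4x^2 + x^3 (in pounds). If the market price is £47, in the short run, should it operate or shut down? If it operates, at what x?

From TC, MC = TC'(x) = 31 - 8x + 3x^2 and AVC = VC/x = 31 - 4x + x^2.
The AVC parabola has its vertex at x = 4/2 = 2, where AVC = 31 - 4·2 + 2^2 = £27.
P = £47 exceeds min AVC = £27, so the firm stays open.
Solving P = MC: -16 - 8x + 3x^2 = 0 ⇒ x = -4/3 or 4. On the upward-sloping branch, x* = 4.
Check: AVC at x = 4 is £31 ≤ P, so revenue covers variable cost.
Profit = P·x − TC = 47·4 − 312 = -£124, a loss, but smaller than the £188 fixed cost the firm would lose by shutting down.

Produce at x = 4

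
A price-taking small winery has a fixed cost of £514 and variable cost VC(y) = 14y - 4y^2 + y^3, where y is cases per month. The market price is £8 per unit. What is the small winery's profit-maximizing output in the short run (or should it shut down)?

Strip out fixed cost: VC = 14y - 4y^2 + y^3. Then AVC = 14 - 4y + y^2 and MC = 14 - 8y + 3y^2.
AVC hits its minimum where MC = AVC, at y = 2, giving min AVC = 14 - 4·2 + 2^2 = £10.
With P < min AVC (£8 < £10), every unit sold adds to the loss.
Best response: produce nothing and absorb the £514 fixed cost.

Shut down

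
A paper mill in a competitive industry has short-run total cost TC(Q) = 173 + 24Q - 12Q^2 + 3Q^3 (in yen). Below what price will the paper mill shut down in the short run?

¥12 per unit

Short-run supply begins at min AVC. From VC = 24Q - 12Q^2 + 3Q^3, AVC = 24 - 12Q + 3Q^2.
dAVC/dQ = -12 + 6Q = 0 gives Q = 2. min AVC = 24 - 12·2 + 3·2^2 = 12.
For P < ¥12 the firm produces nothing.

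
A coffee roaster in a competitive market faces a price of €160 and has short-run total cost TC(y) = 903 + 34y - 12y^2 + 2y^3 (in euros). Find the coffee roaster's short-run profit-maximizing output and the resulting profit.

Profit = -€119 at y = 7

AVC = 34 - 12y + 2y^2; min AVC = €16 at y = 3. Since P = €160 ≥ min AVC, the firm produces.
With MC = 34 - 24y + 6y^2, P = MC on the upward-sloping part at y* = 7.
TR = 160·7 = 1120. TC = 903 + 336 = 1239. Profit = 1120 − 1239 = -€119.
That loss of €119 beats the €903 the firm would lose by shutting down; producing recovers €784 of fixed cost.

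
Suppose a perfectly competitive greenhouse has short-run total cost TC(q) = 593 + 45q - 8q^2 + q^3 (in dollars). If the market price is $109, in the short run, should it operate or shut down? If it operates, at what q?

Strip out fixed cost: VC = 45q - 8q^2 + q^3. Then AVC = 45 - 8q + q^2 and MC = 45 - 16q + 3q^2.
AVC is minimized where dAVC/dq = -8 + 2q = 0, at q = 4; min AVC = 45 - 8·4 + 4^2 = $29.
Since P = $109 ≥ min AVC = $29, price covers variable cost and the firm should produce.
Solving P = MC: -64 - 16q + 3q^2 = 0 ⇒ q = -8/3 or 8. On the upward-sloping branch, q* = 8.
Check: AVC at q = 8 is $45 ≤ P, so revenue covers variable cost.
Profit = P·q − TC = 109·8 − 953 = -$81, a loss, but smaller than the $593 fixed cost the firm would lose by shutting down.

Produce at q = 8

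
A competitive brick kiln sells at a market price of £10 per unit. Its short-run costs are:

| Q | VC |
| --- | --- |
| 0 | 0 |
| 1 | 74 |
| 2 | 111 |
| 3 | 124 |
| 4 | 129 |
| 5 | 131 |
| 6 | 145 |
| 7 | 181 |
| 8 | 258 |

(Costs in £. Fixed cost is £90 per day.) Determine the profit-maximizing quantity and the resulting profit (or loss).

Q = 0 (shut down); profit = -£90

Profit at each row (π = 10Q − TC): Q=0: -90; Q=1: -154; Q=2: -181; Q=3: -184; Q=4: -179; Q=5: -171; Q=6: -175; Q=7: -201; Q=8: -268.
Profit is highest at Q = 0. Equivalently, the lowest AVC in the table is 145/6 ≈ £24.17 at Q = 6, and P = £10 falls below it — price never covers variable cost, so the firm shuts down and loses only its fixed cost.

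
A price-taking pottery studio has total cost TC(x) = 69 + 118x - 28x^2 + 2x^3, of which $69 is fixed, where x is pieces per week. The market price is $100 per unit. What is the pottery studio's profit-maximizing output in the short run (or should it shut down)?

From TC, MC = TC'(x) = 118 - 56x + 6x^2 and AVC = VC/x = 118 - 28x + 2x^2.
AVC hits its minimum where MC = AVC, at x = 7, giving min AVC = 118 - 28·7 + 2·7^2 = $20.
Since P = $100 ≥ min AVC = $20, price covers variable cost and the firm should produce.
Solving P = MC: 18 - 56x + 6x^2 = 0 ⇒ x = 1/3 or 9. On the upward-sloping branch, x* = 9.
Check: AVC at x = 9 is $28 ≤ P, so revenue covers variable cost.
Profit = P·x − TC = 100·9 − 321 = $579.

Produce at x = 9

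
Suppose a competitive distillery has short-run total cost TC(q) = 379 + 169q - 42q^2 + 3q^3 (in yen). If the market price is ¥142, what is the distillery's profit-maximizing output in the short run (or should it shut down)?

Produce at q = 9

Strip out fixed cost: VC = 169q - 42q^2 + 3q^3. Then AVC = 169 - 42q + 3q^2 and MC = 169 - 84q + 9q^2.
AVC is minimized where dAVC/dq = -42 + 6q = 0, at q = 7; min AVC = 169 - 42·7 + 3·7^2 = ¥22.
Since P = ¥142 ≥ min AVC = ¥22, price covers variable cost and the firm should produce.
P = MC gives 27 - 84q + 9q^2 = 0, with roots 1/3 and 9. Take the larger (rising MC): q* = 9.
Check: AVC at q = 9 is ¥34 ≤ P, so revenue covers variable cost.
Profit = P·q − TC = 142·9 − 685 = ¥593.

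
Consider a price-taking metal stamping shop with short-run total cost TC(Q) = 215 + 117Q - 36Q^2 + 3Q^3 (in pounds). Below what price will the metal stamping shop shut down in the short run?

The shutdown price is the minimum of AVC. VC = 117Q - 36Q^2 + 3Q^3, so AVC = 117 - 36Q + 3Q^2.
dAVC/dQ = -36 + 6Q = 0 gives Q = 6. min AVC = 117 - 36·6 + 3·6^2 = 9.
So the shutdown price is £9.

£9 per unit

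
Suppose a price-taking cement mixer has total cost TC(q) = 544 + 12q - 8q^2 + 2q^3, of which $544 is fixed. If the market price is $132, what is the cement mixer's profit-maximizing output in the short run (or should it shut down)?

Produce at q = 6

From TC, MC = TC'(q) = 12 - 16q + 6q^2 and AVC = VC/q = 12 - 8q + 2q^2.
AVC is minimized where dAVC/dq = -8 + 4q = 0, at q = 2; min AVC = 12 - 8·2 + 2·2^2 = $4.
Since P = $132 ≥ min AVC = $4, price covers variable cost and the firm should produce.
P = MC gives -120 - 16q + 6q^2 = 0, with roots -10/3 and 6. Take the larger (rising MC): q* = 6.
Check: AVC at q = 6 is $36 ≤ P, so revenue covers variable cost.
Profit = P·q − TC = 132·6 − 760 = $32.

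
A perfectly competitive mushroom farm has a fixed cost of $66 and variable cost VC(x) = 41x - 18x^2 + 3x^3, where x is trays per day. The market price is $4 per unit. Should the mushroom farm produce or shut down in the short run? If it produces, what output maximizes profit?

Strip out fixed cost: VC = 41x - 18x^2 + 3x^3. Then AVC = 41 - 18x + 3x^2 and MC = 41 - 36x + 9x^2.
The AVC parabola has its vertex at x = 18/6 = 3, where AVC = 41 - 18·3 + 3·3^2 = $14.
P = $4 lies below min AVC = $14; no output level covers variable cost.
Shutting down limits the loss to fixed cost, $66.

Shut down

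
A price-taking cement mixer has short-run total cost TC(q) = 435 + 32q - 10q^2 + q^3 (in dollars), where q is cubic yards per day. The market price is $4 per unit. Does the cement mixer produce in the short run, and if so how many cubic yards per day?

Shut down

Strip out fixed cost: VC = 32q - 10q^2 + q^3. Then AVC = 32 - 10q + q^2 and MC = 32 - 20q + 3q^2.
AVC hits its minimum where MC = AVC, at q = 5, giving min AVC = 32 - 10·5 + 5^2 = $7.
With P < min AVC ($4 < $7), every unit sold adds to the loss.
The firm minimizes its loss by shutting down and losing only its fixed cost of $435.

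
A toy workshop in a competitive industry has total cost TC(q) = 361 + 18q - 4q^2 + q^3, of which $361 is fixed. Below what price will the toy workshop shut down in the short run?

$14 per unit

The shutdown price is the minimum of AVC. VC = 18q - 4q^2 + q^3, so AVC = 18 - 4q + q^2.
dAVC/dq = -4 + 2q = 0 gives q = 2. min AVC = 18 - 4·2 + 2^2 = 14.
For P < $14 the firm produces nothing.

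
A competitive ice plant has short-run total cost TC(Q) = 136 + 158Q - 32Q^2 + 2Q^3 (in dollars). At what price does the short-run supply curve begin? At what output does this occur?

$30 per unit, at Q = 8

The shutdown price is the minimum of AVC. VC = 158Q - 32Q^2 + 2Q^3, so AVC = 158 - 32Q + 2Q^2.
At the minimum of AVC, MC = AVC. MC = 158 - 64Q + 6Q^2; setting MC = AVC gives 4Q^2 - 32Q = 0, so Q = 8. min AVC = 30.
The firm shuts down for any P below $30.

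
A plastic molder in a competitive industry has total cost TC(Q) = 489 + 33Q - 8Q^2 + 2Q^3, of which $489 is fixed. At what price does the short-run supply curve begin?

$25 per unit

The shutdown price is the minimum of AVC. VC = 33Q - 8Q^2 + 2Q^3, so AVC = 33 - 8Q + 2Q^2.
At the minimum of AVC, MC = AVC. MC = 33 - 16Q + 6Q^2; setting MC = AVC gives 4Q^2 - 8Q = 0, so Q = 2. min AVC = 25.
The firm shuts down for any P below $25.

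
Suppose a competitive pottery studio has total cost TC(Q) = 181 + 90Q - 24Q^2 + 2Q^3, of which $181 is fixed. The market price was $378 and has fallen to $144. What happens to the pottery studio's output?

AVC = 90 - 24Q + 2Q^2, minimized at Q = 6 where min AVC = $18. MC = 90 - 48Q + 6Q^2.
With P = $378 above the shutdown price, P = MC gives Q = 12.
At P = $144 ≥ min AVC, set P = MC: Q = 9. The firm stays open but cuts output.

Output falls from 12 to 9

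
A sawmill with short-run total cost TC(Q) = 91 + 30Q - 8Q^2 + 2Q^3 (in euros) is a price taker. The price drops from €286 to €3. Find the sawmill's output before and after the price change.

MC = 30 - 16Q + 6Q^2; the shutdown threshold is min AVC = €22 (at Q = 2).
At P = €286 ≥ min AVC, set P = MC on the rising branch: Q = 8.
At P = €3 < min AVC = €22, price no longer covers variable cost at any output, so the firm shuts down: Q = 0.

Output falls from 8 to 0 (the firm shuts down)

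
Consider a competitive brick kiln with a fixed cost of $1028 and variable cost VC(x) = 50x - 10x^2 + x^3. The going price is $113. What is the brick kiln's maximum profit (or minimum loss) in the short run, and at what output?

Profit = -$380 at x = 9

AVC = 50 - 10x + x^2 has its minimum $25 at x = 5; price $113 clears that bar, so the firm operates.
MC = 50 - 20x + 3x^2. Setting P = MC and taking the root on the rising branch gives x* = 9.
TR = 113·9 = 1017. TC = 1028 + 369 = 1397. Profit = 1017 − 1397 = -$380.
Shutting down would mean losing the fixed cost of $1028, so operating at a loss of $380 is better by $648.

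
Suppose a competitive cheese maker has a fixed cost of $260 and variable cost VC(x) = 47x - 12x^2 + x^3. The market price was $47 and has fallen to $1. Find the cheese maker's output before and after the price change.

MC = 47 - 24x + 3x^2; the shutdown threshold is min AVC = $11 (at x = 6).
With P = $47 above the shutdown price, P = MC gives x = 8.
At P = $1 < min AVC = $11, price no longer covers variable cost at any output, so the firm shuts down: x = 0.

Output falls from 8 to 0 (the firm shuts down)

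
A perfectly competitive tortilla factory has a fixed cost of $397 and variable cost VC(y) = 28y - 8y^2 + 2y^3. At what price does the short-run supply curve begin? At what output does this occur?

$20 per unit, at y = 2

Short-run supply begins at min AVC. From VC = 28y - 8y^2 + 2y^3, AVC = 28 - 8y + 2y^2.
At the minimum of AVC, MC = AVC. MC = 28 - 16y + 6y^2; setting MC = AVC gives 4y^2 - 8y = 0, so y = 2. min AVC = 20.
So the shutdown price is $20.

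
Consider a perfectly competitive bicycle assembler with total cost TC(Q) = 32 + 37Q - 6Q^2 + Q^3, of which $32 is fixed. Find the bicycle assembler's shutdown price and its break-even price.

Shutdown price = $28; break-even price = $37

AVC = 37 - 6Q + Q^2; minimized at Q = 3, giving min AVC = $28. That is the shutdown price.
ATC = 32/Q + 37 - 6Q + Q^2. Setting dATC/dQ = −32/Q^2 − 6 + 2Q = 0 gives Q = 4 (since 2·4^3 − 6·4^2 = 32).
min ATC = 32/4 + 37 − 6·4 + 4^2 = $37. That is the break-even price.
Between these two prices the firm operates at a loss; above $37 it earns a profit.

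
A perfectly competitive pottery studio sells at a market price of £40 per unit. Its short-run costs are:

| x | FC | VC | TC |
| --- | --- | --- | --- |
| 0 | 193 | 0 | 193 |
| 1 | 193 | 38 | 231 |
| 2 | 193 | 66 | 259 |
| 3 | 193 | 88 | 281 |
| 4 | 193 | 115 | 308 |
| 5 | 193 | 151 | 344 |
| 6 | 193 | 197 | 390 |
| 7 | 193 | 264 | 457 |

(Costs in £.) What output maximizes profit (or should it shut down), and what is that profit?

x = 5; profit = -£144

Compute π = P·x − TC at each output: x=0: -193; x=1: -191; x=2: -179; x=3: -161; x=4: -148; x=5: -144; x=6: -150; x=7: -177.
Profit is maximized at x = 5. AVC there is 151/5 = £30.20 ≤ P, so producing beats shutting down (which would give -£193).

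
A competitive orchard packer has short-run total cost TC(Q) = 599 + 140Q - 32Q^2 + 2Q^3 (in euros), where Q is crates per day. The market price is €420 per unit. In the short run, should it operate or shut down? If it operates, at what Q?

From TC, MC = TC'(Q) = 140 - 64Q + 6Q^2 and AVC = VC/Q = 140 - 32Q + 2Q^2.
The AVC parabola has its vertex at Q = 32/4 = 8, where AVC = 140 - 32·8 + 2·8^2 = €12.
Because €420 ≥ €12, revenue can cover variable cost; the firm operates.
P = MC gives -280 - 64Q + 6Q^2 = 0, with roots -10/3 and 14. Take the larger (rising MC): Q* = 14.
Check: AVC at Q = 14 is €84 ≤ P, so revenue covers variable cost.
Profit = P·Q − TC = 420·14 − 1775 = €4105.

Produce at Q = 14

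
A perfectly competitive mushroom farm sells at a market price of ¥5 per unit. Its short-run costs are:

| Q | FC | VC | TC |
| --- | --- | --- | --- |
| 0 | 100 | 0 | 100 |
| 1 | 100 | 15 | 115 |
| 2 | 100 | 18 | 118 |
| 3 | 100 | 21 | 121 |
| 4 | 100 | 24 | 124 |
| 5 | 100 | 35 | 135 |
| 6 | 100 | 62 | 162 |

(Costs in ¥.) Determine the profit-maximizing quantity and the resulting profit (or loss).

Q = 0 (shut down); profit = -¥100

Profit at each row (π = 5Q − TC): Q=0: -100; Q=1: -110; Q=2: -108; Q=3: -106; Q=4: -104; Q=5: -110; Q=6: -132.
Profit is highest at Q = 0. Equivalently, the lowest AVC in the table is 24/4 ≈ ¥6 at Q = 4, and P = ¥5 falls below it — price never covers variable cost, so the firm shuts down and loses only its fixed cost.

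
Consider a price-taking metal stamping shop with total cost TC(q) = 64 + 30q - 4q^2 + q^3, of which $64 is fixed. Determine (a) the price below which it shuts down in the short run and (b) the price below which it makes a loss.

AVC = 30 - 4q + q^2; minimized at q = 2, giving min AVC = $26. That is the shutdown price.
ATC = 64/q + 30 - 4q + q^2. Setting dATC/dq = −64/q^2 − 4 + 2q = 0 gives q = 4 (since 2·4^3 − 4·4^2 = 64).
min ATC = 64/4 + 30 − 4·4 + 4^2 = $46. That is the break-even price.
Between these two prices the firm operates at a loss; above $46 it earns a profit.

Shutdown price = $26; break-even price = $46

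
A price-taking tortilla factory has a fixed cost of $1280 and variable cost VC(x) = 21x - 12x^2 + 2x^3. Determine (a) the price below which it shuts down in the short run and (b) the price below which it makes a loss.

Shutdown price = $3; break-even price = $213

Shutdown price = min AVC. AVC = 21 - 12x + 2x^2, with vertex at x = 3 and minimum $3.
ATC = 1280/x + 21 - 12x + 2x^2. Setting dATC/dx = −1280/x^2 − 12 + 4x = 0 gives x = 8 (since 4·8^3 − 12·8^2 = 1280).
min ATC = 1280/8 + 21 − 12·8 + 2·8^2 = $213. That is the break-even price.
For $3 ≤ P < $213 the firm produces at a loss; below $3 it shuts down.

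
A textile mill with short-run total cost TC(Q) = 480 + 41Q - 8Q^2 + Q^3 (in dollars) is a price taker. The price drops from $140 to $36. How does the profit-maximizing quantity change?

Output falls from 9 to 5

AVC = 41 - 8Q + Q^2, minimized at Q = 4 where min AVC = $25. MC = 41 - 16Q + 3Q^2.
With P = $140 above the shutdown price, P = MC gives Q = 9.
At P = $36 ≥ min AVC, set P = MC: Q = 5. The firm stays open but cuts output.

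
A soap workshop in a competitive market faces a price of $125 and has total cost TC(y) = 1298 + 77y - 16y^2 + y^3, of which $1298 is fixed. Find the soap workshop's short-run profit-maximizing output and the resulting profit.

AVC = 77 - 16y + y^2; min AVC = $13 at y = 8. Since P = $125 ≥ min AVC, the firm produces.
With MC = 77 - 32y + 3y^2, P = MC on the upward-sloping part at y* = 12.
TR = 125·12 = 1500. TC = 1298 + 348 = 1646. Profit = 1500 − 1646 = -$146.
Shutting down would mean losing the fixed cost of $1298, so operating at a loss of $146 is better by $1152.

Profit = -$146 at y = 12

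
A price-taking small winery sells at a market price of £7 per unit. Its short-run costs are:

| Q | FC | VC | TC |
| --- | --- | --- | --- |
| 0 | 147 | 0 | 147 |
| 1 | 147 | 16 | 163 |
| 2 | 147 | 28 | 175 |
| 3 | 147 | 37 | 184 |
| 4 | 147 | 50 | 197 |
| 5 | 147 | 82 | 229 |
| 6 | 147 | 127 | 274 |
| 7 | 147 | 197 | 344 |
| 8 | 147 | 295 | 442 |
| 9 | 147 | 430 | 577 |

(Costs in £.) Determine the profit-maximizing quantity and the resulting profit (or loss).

Q = 0 (shut down); profit = -£147

Tabulate TR − TC: Q=0: -147; Q=1: -156; Q=2: -161; Q=3: -163; Q=4: -169; Q=5: -194; Q=6: -232; Q=7: -295; Q=8: -386; Q=9: -514.
Profit is highest at Q = 0. Equivalently, the lowest AVC in the table is 37/3 ≈ £12.33 at Q = 3, and P = £7 falls below it — price never covers variable cost, so the firm shuts down and loses only its fixed cost.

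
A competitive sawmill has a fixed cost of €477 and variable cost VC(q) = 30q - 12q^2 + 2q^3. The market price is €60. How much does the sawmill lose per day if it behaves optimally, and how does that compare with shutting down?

Profit = -€277 at q = 5

AVC = 30 - 12q + 2q^2; min AVC = €12 at q = 3. Since P = €60 ≥ min AVC, the firm produces.
With MC = 30 - 24q + 6q^2, P = MC on the upward-sloping part at q* = 5.
TR = 60·5 = 300. TC = 477 + 100 = 577. Profit = 300 − 577 = -€277.
That loss of €277 beats the €477 the firm would lose by shutting down; producing recovers €200 of fixed cost.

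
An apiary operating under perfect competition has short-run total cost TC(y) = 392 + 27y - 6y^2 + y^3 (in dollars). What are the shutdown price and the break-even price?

AVC = 27 - 6y + y^2; minimized at y = 3, giving min AVC = $18. That is the shutdown price.
ATC = 392/y + 27 - 6y + y^2. Setting dATC/dy = −392/y^2 − 6 + 2y = 0 gives y = 7 (since 2·7^3 − 6·7^2 = 392).
min ATC = 392/7 + 27 − 6·7 + 7^2 = $90. That is the break-even price.
Between these two prices the firm operates at a loss; above $90 it earns a profit.

Shutdown price = $18; break-even price = $90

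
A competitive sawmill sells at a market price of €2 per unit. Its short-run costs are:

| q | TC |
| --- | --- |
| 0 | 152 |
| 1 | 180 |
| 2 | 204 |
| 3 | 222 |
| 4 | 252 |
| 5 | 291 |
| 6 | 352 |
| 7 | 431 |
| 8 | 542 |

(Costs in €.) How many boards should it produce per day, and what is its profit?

q = 0 (shut down); profit = -€152

Compute π = P·q − TC at each output: q=0: -152; q=1: -178; q=2: -200; q=3: -216; q=4: -244; q=5: -281; q=6: -340; q=7: -417; q=8: -526.
Profit is highest at q = 0. Equivalently, the lowest AVC in the table is 70/3 ≈ €23.33 at q = 3, and P = €2 falls below it — price never covers variable cost, so the firm shuts down and loses only its fixed cost.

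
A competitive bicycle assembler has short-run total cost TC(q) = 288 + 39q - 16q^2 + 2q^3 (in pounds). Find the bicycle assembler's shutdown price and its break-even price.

Shutdown price = £7; break-even price = £63

Shutdown price = min AVC. AVC = 39 - 16q + 2q^2, with vertex at q = 4 and minimum £7.
ATC = 288/q + 39 - 16q + 2q^2. Setting dATC/dq = −288/q^2 − 16 + 4q = 0 gives q = 6 (since 4·6^3 − 16·6^2 = 288).
min ATC = 288/6 + 39 − 16·6 + 2·6^2 = £63. That is the break-even price.
For £7 ≤ P < £63 the firm produces at a loss; below £7 it shuts down.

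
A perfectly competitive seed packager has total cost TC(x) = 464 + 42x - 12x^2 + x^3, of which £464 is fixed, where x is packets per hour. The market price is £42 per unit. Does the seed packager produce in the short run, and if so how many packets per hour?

Strip out fixed cost: VC = 42x - 12x^2 + x^3. Then AVC = 42 - 12x + x^2 and MC = 42 - 24x + 3x^2.
The AVC parabola has its vertex at x = 12/2 = 6, where AVC = 42 - 12·6 + 6^2 = £6.
Because £42 ≥ £6, revenue can cover variable cost; the firm operates.
Set P = MC: 42 = 42 - 24x + 3x^2 → -24x + 3x^2 = 0. The roots are x = 0 and x = 8; the profit-maximizing output is on the rising part of MC, so x* = 8.
Check: AVC at x = 8 is £10 ≤ P, so revenue covers variable cost.
Profit = P·x − TC = 42·8 − 544 = -£208, a loss, but smaller than the £464 fixed cost the firm would lose by shutting down.

Produce at x = 8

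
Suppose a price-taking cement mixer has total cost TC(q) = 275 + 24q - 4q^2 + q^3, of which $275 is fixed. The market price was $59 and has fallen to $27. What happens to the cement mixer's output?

AVC = 24 - 4q + q^2, minimized at q = 2 where min AVC = $20. MC = 24 - 8q + 3q^2.
With P = $59 above the shutdown price, P = MC gives q = 5.
At P = $27 ≥ min AVC, set P = MC: q = 3. The firm stays open but cuts output.

Output falls from 5 to 3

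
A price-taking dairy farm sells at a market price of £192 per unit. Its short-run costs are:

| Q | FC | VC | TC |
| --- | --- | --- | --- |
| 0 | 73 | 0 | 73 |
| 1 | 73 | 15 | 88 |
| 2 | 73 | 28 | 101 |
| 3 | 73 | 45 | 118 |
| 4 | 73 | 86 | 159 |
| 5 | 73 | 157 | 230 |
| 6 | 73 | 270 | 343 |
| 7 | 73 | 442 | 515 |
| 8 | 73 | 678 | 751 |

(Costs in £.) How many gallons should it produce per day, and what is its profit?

Q = 7; profit = £829

Tabulate TR − TC: Q=0: -73; Q=1: 104; Q=2: 283; Q=3: 458; Q=4: 609; Q=5: 730; Q=6: 809; Q=7: 829; Q=8: 785.
Profit is maximized at Q = 7. AVC there is 442/7 = £63.14 ≤ P, so producing beats shutting down (which would give -£73).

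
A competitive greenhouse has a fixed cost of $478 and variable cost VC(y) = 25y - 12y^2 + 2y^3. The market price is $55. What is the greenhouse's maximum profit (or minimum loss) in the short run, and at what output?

Profit = -$278 at y = 5

AVC = 25 - 12y + 2y^2; min AVC = $7 at y = 3. Since P = $55 ≥ min AVC, the firm produces.
MC = 25 - 24y + 6y^2. Setting P = MC and taking the root on the rising branch gives y* = 5.
TR = 55·5 = 275. TC = 478 + 75 = 553. Profit = 275 − 553 = -$278.
That loss of $278 beats the $478 the firm would lose by shutting down; producing recovers $200 of fixed cost.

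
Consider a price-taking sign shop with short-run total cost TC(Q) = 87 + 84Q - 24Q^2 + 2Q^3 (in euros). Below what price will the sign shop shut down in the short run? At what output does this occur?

€12 per unit, at Q = 6

The firm shuts down when price falls below the minimum of average variable cost. AVC = VC/Q = 84 - 24Q + 2Q^2.
dAVC/dQ = -24 + 4Q = 0 gives Q = 6. min AVC = 84 - 24·6 + 2·6^2 = 12.
For P < €12 the firm produces nothing.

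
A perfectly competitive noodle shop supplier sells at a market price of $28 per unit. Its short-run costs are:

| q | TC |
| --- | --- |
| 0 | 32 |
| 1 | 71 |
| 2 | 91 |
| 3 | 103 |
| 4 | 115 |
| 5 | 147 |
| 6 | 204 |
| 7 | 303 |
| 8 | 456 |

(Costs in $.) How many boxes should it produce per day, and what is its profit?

Profit at each row (π = 28q − TC): q=0: -32; q=1: -43; q=2: -35; q=3: -19; q=4: -3; q=5: -7; q=6: -36; q=7: -107; q=8: -232.
Profit is maximized at q = 4. AVC there is 83/4 = $20.75 ≤ P, so producing beats shutting down (which would give -$32).

q = 4; profit = -$3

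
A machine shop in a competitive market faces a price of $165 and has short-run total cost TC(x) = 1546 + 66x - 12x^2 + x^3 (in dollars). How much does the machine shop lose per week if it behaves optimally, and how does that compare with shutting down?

Profit = -$336 at x = 11

AVC = 66 - 12x + x^2 has its minimum $30 at x = 6; price $165 clears that bar, so the firm operates.
MC = 66 - 24x + 3x^2. Setting P = MC and taking the root on the rising branch gives x* = 11.
TR = 165·11 = 1815. TC = 1546 + 605 = 2151. Profit = 1815 − 2151 = -$336.
By producing, the firm covers all variable cost plus $1210 of fixed cost; shutting down would lose the full $1546.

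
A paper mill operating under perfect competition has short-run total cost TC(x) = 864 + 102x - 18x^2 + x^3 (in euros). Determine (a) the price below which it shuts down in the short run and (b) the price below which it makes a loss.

AVC = 102 - 18x + x^2; minimized at x = 9, giving min AVC = €21. That is the shutdown price.
ATC = 864/x + 102 - 18x + x^2. Setting dATC/dx = −864/x^2 − 18 + 2x = 0 gives x = 12 (since 2·12^3 − 18·12^2 = 864).
min ATC = 864/12 + 102 − 18·12 + 12^2 = €102. That is the break-even price.
Between these two prices the firm operates at a loss; above €102 it earns a profit.

Shutdown price = €21; break-even price = €102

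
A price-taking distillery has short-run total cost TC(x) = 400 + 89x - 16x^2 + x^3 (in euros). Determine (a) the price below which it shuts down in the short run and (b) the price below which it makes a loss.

Shutdown price = min AVC. AVC = 89 - 16x + x^2, with vertex at x = 8 and minimum €25.
ATC = 400/x + 89 - 16x + x^2. Setting dATC/dx = −400/x^2 − 16 + 2x = 0 gives x = 10 (since 2·10^3 − 16·10^2 = 400).
min ATC = 400/10 + 89 − 16·10 + 10^2 = €69. That is the break-even price.
For €25 ≤ P < €69 the firm produces at a loss; below €25 it shuts down.

Shutdown price = €25; break-even price = €69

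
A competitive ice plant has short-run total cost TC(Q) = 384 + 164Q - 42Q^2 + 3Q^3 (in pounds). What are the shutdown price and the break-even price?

Shutdown price = £17; break-even price = £68

AVC = 164 - 42Q + 3Q^2; minimized at Q = 7, giving min AVC = £17. That is the shutdown price.
ATC = 384/Q + 164 - 42Q + 3Q^2. Setting dATC/dQ = −384/Q^2 − 42 + 6Q = 0 gives Q = 8 (since 6·8^3 − 42·8^2 = 384).
min ATC = 384/8 + 164 − 42·8 + 3·8^2 = £68. That is the break-even price.
For £17 ≤ P < £68 the firm produces at a loss; below £17 it shuts down.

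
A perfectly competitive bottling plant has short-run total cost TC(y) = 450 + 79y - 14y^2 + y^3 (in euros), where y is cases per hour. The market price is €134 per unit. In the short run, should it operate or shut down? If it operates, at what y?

Produce at y = 11

Variable cost is VC = 79y - 14y^2 + y^3, so AVC = VC/y = 79 - 14y + y^2 and MC = dTC/dy = 79 - 28y + 3y^2.
The AVC parabola has its vertex at y = 14/2 = 7, where AVC = 79 - 14·7 + 7^2 = €30.
Since P = €134 ≥ min AVC = €30, price covers variable cost and the firm should produce.
Set P = MC: 134 = 79 - 28y + 3y^2 → -55 - 28y + 3y^2 = 0. The roots are y = -5/3 and y = 11; the profit-maximizing output is on the rising part of MC, so y* = 11.
Check: AVC at y = 11 is €46 ≤ P, so revenue covers variable cost.
Profit = P·y − TC = 134·11 − 956 = €518.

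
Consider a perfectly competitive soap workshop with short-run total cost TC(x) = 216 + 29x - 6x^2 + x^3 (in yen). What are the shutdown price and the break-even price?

Shutdown price = ¥20; break-even price = ¥65

AVC = 29 - 6x + x^2; minimized at x = 3, giving min AVC = ¥20. That is the shutdown price.
ATC = 216/x + 29 - 6x + x^2. Setting dATC/dx = −216/x^2 − 6 + 2x = 0 gives x = 6 (since 2·6^3 − 6·6^2 = 216).
min ATC = 216/6 + 29 − 6·6 + 6^2 = ¥65. That is the break-even price.
Between these two prices the firm operates at a loss; above ¥65 it earns a profit.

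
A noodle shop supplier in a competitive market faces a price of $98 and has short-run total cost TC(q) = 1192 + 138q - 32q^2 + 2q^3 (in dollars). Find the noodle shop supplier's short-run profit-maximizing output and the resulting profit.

Profit = -$392 at q = 10

AVC = 138 - 32q + 2q^2; min AVC = $10 at q = 8. Since P = $98 ≥ min AVC, the firm produces.
MC = 138 - 64q + 6q^2. Setting P = MC and taking the root on the rising branch gives q* = 10.
TR = 98·10 = 980. TC = 1192 + 180 = 1372. Profit = 980 − 1372 = -$392.
That loss of $392 beats the $1192 the firm would lose by shutting down; producing recovers $800 of fixed cost.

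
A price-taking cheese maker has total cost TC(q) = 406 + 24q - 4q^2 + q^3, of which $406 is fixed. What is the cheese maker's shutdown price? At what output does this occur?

The shutdown price is the minimum of AVC. VC = 24q - 4q^2 + q^3, so AVC = 24 - 4q + q^2.
dAVC/dq = -4 + 2q = 0 gives q = 2. min AVC = 24 - 4·2 + 2^2 = 20.
For P < $20 the firm produces nothing.

$20 per unit, at q = 2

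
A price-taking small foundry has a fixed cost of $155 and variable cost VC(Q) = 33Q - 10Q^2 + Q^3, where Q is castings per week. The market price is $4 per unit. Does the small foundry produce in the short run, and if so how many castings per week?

Variable cost is VC = 33Q - 10Q^2 + Q^3, so AVC = VC/Q = 33 - 10Q + Q^2 and MC = dTC/dQ = 33 - 20Q + 3Q^2.
AVC hits its minimum where MC = AVC, at Q = 5, giving min AVC = 33 - 10·5 + 5^2 = $8.
With P < min AVC ($4 < $8), every unit sold adds to the loss.
Shutting down limits the loss to fixed cost, $155.

Shut down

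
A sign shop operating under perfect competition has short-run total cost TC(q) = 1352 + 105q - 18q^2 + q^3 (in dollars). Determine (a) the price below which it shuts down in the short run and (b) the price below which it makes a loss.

AVC = 105 - 18q + q^2; minimized at q = 9, giving min AVC = $24. That is the shutdown price.
ATC = 1352/q + 105 - 18q + q^2. Setting dATC/dq = −1352/q^2 − 18 + 2q = 0 gives q = 13 (since 2·13^3 − 18·13^2 = 1352).
min ATC = 1352/13 + 105 − 18·13 + 13^2 = $144. That is the break-even price.
For $24 ≤ P < $144 the firm produces at a loss; below $24 it shuts down.

Shutdown price = $24; break-even price = $144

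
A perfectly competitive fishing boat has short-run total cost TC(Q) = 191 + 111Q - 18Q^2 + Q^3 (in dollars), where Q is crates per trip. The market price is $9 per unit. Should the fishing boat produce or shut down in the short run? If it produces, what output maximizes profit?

Shut down

From TC, MC = TC'(Q) = 111 - 36Q + 3Q^2 and AVC = VC/Q = 111 - 18Q + Q^2.
AVC hits its minimum where MC = AVC, at Q = 9, giving min AVC = 111 - 18·9 + 9^2 = $30.
P = $9 lies below min AVC = $30; no output level covers variable cost.
Best response: produce nothing and absorb the $191 fixed cost.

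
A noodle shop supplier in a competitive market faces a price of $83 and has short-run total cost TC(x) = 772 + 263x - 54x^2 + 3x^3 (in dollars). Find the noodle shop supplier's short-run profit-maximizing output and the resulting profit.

Profit = -$172 at x = 10

AVC = 263 - 54x + 3x^2 has its minimum $20 at x = 9; price $83 clears that bar, so the firm operates.
With MC = 263 - 108x + 9x^2, P = MC on the upward-sloping part at x* = 10.
TR = 83·10 = 830. TC = 772 + 230 = 1002. Profit = 830 − 1002 = -$172.
That loss of $172 beats the $772 the firm would lose by shutting down; producing recovers $600 of fixed cost.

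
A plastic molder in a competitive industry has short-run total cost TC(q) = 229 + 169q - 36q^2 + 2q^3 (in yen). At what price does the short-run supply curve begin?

The firm shuts down when price falls below the minimum of average variable cost. AVC = VC/q = 169 - 36q + 2q^2.
At the minimum of AVC, MC = AVC. MC = 169 - 72q + 6q^2; setting MC = AVC gives 4q^2 - 36q = 0, so q = 9. min AVC = 7.
For P < ¥7 the firm produces nothing.

¥7 per unit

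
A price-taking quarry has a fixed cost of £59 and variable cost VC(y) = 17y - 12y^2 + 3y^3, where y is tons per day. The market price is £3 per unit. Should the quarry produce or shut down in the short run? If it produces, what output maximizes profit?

Strip out fixed cost: VC = 17y - 12y^2 + 3y^3. Then AVC = 17 - 12y + 3y^2 and MC = 17 - 24y + 9y^2.
The AVC parabola has its vertex at y = 12/6 = 2, where AVC = 17 - 12·2 + 3·2^2 = £5.
With P < min AVC (£3 < £5), every unit sold adds to the loss.
Best response: produce nothing and absorb the £59 fixed cost.

Shut down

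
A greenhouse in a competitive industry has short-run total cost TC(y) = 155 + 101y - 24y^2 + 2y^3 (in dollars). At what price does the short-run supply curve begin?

$29 per unit

Short-run supply begins at min AVC. From VC = 101y - 24y^2 + 2y^3, AVC = 101 - 24y + 2y^2.
At the minimum of AVC, MC = AVC. MC = 101 - 48y + 6y^2; setting MC = AVC gives 4y^2 - 24y = 0, so y = 6. min AVC = 29.
The firm shuts down for any P below $29.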